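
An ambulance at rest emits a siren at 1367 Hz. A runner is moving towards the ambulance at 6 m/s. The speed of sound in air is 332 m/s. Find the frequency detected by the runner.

1392 Hz

Moving observer, stationary source: f' = f · (v + v_o)/v.
f' = 1367 × (332 + 6)/332 = 1367 × 338/332 ≈ 1392 Hz.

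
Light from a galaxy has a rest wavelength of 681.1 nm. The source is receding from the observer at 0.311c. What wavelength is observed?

939.5 nm

Relativistic Doppler for wavelength: λ' = λ₀ · √((1 + β)/(1 − β)).
λ' = 681.1 × √(1.3110/0.6890) = 681.1 × 1.37940 ≈ 939.5 nm.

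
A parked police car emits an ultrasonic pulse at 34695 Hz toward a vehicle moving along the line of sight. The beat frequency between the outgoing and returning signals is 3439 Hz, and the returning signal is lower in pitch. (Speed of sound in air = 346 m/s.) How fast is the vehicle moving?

18.0 m/s

Double Doppler shift off a moving reflector: f₂ = f₀ · (v + u)/(v − u) (u > 0 toward emitter).
Returning signal is lower, so f₂ = f₀ − Δf = 34695 − 3439 = 31256 Hz.
Rearranging, u = v · (f₂ − f₀)/(f₂ + f₀) = 346 × -3439/65951 ≈ -18.0 m/s.
So the vehicle is moving at 18.0 m/s away from the emitter.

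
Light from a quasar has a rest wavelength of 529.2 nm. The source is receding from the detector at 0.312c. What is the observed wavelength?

Relativistic Doppler for wavelength: λ' = λ₀ · √((1 + β)/(1 − β)).
λ' = 529.2 × √(1.3120/0.6880) = 529.2 × 1.38093 ≈ 730.8 nm.

730.8 nm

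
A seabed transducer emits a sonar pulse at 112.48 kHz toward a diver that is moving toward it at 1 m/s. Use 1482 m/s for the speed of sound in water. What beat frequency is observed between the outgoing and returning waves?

152 Hz

At the diver (a moving observer), f₁ = f₀ · (v + u)/v = 112.48 × 1483/1482 ≈ 112.5559 kHz.
On reflection it acts as a source moving toward the stationary detector: f₂ = f₁ · v/(v − u) = 112.5559 × 1482/1481 ≈ 112.6319 kHz.
Beat frequency (with f₀ = 112480 Hz): |f₂ − f₀| = 2u·f₀/(v − u) = 2 × 1 × 112480/1481 ≈ 152 Hz.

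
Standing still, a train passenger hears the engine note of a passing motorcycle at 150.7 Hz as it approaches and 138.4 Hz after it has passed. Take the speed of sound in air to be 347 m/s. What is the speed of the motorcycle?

f₁/f₂ = (v + v_s)/(v − v_s), so v_s = v · (f₁ − f₂)/(f₁ + f₂).
v_s = 347 × (150.7 − 138.4)/(150.7 + 138.4) = 347 × 12.3/289.1 ≈ 14.8 m/s.

14.8 m/s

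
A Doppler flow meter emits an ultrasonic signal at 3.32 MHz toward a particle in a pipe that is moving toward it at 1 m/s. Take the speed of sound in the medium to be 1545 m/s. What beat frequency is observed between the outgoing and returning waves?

4301 Hz

The particle in a pipe first receives the wave as a moving observer: f₁ = f₀ · (v + u)/v = 3.32 × (1545 + 1)/1545 ≈ 3.32215 MHz.
The reflection then acts as a moving source: f₂ = f₁ · v/(v − u) ≈ 3.32430 MHz.
Beat frequency (with f₀ = 3320000 Hz): |f₂ − f₀| = 2u·f₀/(v − u) = 2 × 1 × 3320000/1544 ≈ 4301 Hz.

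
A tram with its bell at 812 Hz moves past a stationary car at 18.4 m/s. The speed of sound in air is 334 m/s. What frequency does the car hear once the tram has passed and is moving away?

770 Hz

Receding: f₂ = f · v/(v + v_s) = 812 × 334/352.4 ≈ 770 Hz.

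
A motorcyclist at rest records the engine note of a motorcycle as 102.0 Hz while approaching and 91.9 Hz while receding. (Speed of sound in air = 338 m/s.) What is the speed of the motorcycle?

17.6 m/s

f₁/f₂ = (v + v_s)/(v − v_s), so v_s = v · (f₁ − f₂)/(f₁ + f₂).
v_s = 338 × (102.0 − 91.9)/(102.0 + 91.9) = 338 × 10.1/193.9 ≈ 17.6 m/s.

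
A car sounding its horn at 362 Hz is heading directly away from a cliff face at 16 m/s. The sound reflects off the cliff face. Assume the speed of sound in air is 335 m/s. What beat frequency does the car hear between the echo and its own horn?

33.0 Hz

The cliff face receives the sound from a moving source: f₁ = f₀ · v/(v + v_e) = 362 × 335/351 ≈ 345.5 Hz.
On the return leg the car is a moving observer: f₂ = f₁ · (v − v_e)/v = 345.5 × 319/335 ≈ 329.0 Hz.
Beat against the emitted tone: |f₂ − f₀| = 2v_e·f₀/(v + v_e) = 2 × 16 × 362/351 ≈ 33.0 Hz.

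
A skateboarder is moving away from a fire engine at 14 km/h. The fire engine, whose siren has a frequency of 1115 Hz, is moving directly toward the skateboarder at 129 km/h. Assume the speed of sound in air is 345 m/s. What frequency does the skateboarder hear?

129 km/h = 35.83 m/s; 14 km/h = 3.889 m/s.
Both move, so f' = f · (v − v_o)/(v − v_s).
f' = 1115 × (345 − 3.889)/(345 − 35.83) = 1115 × 341.11/309.17 ≈ 1230 Hz.

1230 Hz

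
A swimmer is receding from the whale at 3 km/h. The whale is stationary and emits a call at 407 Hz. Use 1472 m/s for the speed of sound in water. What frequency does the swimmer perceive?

407 Hz

3 km/h = 0.8333 m/s.
Only the observer moves, away from the source, so f' = f · (v − v_o)/v.
f' = 407 × (1472 − 0.8333)/1472 = 407 × 1471.2/1472 ≈ 407 Hz.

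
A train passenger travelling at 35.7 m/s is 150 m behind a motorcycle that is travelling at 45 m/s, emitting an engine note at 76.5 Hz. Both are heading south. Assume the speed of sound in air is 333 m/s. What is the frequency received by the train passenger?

The train passenger is behind, so the motorcycle is moving away from it while the train passenger is moving toward the motorcycle.
With source receding and observer approaching, f' = f · (v + v_o)/(v + v_s).
f' = 76.5 × (333 + 35.7)/(333 + 45) = 76.5 × 368.7/378 ≈ 75 Hz.

75 Hz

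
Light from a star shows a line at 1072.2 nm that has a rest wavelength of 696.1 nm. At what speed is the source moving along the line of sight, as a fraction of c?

0.407

λ'/λ₀ = 1.5403 > 1 (redshift), so the source is receding.
λ'/λ₀ = √((1 + β)/(1 − β)) for a receding source ⇒ β = (r² − 1)/(r² + 1) with r = λ'/λ₀.
β = (2.3725 − 1)/(2.3725 + 1) ≈ 0.407.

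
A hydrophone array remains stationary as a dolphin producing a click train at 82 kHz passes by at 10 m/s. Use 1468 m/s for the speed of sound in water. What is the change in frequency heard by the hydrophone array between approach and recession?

Approaching: f₁ = f · v/(v − v_s) = 82 × 1468/1458 ≈ 82.56 kHz.
Receding: f₂ = f · v/(v + v_s) = 82 × 1468/1478 ≈ 81.45 kHz.
Drop: f₁ − f₂ = 2f·v·v_s/(v² − v_s²) = 2 × 82 × 1468 × 10/(1468² − 10²) ≈ 1.12 kHz.

1.12 kHz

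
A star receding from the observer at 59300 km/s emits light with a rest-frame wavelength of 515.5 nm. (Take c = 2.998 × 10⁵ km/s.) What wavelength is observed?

629.9 nm

β = v/c = 59300/299800 = 0.1978.
Relativistic Doppler for wavelength: λ' = λ₀ · √((1 + β)/(1 − β)).
λ' = 515.5 × √(1.1978/0.8022) = 515.5 × 1.22194 ≈ 629.9 nm.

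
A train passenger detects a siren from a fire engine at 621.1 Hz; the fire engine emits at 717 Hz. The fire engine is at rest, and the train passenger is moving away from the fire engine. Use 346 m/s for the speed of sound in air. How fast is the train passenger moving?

46 m/s

f' = f · (v − v_o)/v ⇒ v_o = v · |f'/f − 1|.
v_o = 346 × |621.1/717 − 1| = 346 × 0.1338 ≈ 46 m/s.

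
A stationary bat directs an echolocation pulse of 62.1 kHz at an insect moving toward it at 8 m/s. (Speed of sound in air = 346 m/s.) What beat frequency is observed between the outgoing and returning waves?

At the insect (a moving observer), f₁ = f₀ · (v + u)/v = 62.1 × 354/346 ≈ 63.54 kHz.
The reflection then acts as a moving source: f₂ = f₁ · v/(v − u) ≈ 65.04 kHz.
Equivalently f₂ = f₀ · (v + u)/(v − u).
Beat frequency (with f₀ = 62100 Hz): |f₂ − f₀| = 2u·f₀/(v − u) = 2 × 8 × 62100/338 ≈ 2940 Hz.

2940 Hz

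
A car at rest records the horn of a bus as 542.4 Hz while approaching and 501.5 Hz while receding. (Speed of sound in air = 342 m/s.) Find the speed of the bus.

13.4 m/s

f₁/f₂ = (v + v_s)/(v − v_s), so v_s = v · (f₁ − f₂)/(f₁ + f₂).
v_s = 342 × (542.4 − 501.5)/(542.4 + 501.5) = 342 × 40.9/1043.9 ≈ 13.4 m/s.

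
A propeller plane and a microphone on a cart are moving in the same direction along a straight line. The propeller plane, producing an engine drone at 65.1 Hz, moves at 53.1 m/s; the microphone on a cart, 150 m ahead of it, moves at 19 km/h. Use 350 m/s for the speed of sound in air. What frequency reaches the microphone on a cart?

19 km/h = 5.278 m/s.
The microphone on a cart is ahead, so the propeller plane is moving toward it while the microphone on a cart is moving away from the propeller plane.
General Doppler shift: f' = f · (v − v_o)/(v − v_s).
f' = 65.1 × (350 − 5.278)/(350 − 53.1) = 65.1 × 344.72/296.9 ≈ 76 Hz.

76 Hz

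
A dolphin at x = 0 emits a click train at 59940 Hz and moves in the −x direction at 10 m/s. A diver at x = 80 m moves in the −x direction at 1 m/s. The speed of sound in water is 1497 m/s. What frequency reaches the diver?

The observer lies on the +x side, so the source is heading away from the observer and the observer is heading toward the source.
With source receding and observer approaching, f' = f · (v + v_o)/(v + v_s).
f' = 59940 × (1497 + 1)/(1497 + 10) = 59940 × 1498/1507 ≈ 59582 Hz.

59582 Hz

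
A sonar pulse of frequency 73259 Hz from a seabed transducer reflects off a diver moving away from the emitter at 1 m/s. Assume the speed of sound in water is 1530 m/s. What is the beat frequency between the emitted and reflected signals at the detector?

At the diver (a moving observer), f₁ = f₀ · (v − u)/v = 73259 × 1529/1530 ≈ 73211.1 Hz.
On reflection it acts as a source moving away from the stationary detector: f₂ = f₁ · v/(v + u) = 73211.1 × 1530/1531 ≈ 73163.3 Hz.
Equivalently f₂ = f₀ · (v − u)/(v + u).
Beat frequency: |f₂ − f₀| = 2u·f₀/(v + u) = 2 × 1 × 73259/1531 ≈ 96 Hz.

96 Hz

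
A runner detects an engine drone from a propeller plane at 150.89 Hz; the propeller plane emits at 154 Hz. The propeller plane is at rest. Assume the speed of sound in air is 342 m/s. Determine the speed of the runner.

6.9 m/s

f' < f, so the runner is receding.
f' = f · (v − v_o)/v ⇒ v_o = v · |f'/f − 1|.
v_o = 342 × |150.89/154 − 1| = 342 × 0.02019 ≈ 6.9 m/s.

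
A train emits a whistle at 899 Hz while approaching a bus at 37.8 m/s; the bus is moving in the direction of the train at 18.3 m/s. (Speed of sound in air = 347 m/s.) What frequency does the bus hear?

1062 Hz

Both move, so f' = f · (v + v_o)/(v − v_s).
f' = 899 × (347 + 18.3)/(347 − 37.8) = 899 × 365.3/309.2 ≈ 1062 Hz.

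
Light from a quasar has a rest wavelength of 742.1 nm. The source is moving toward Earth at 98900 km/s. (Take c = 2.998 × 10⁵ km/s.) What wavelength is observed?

β = v/c = 98900/299800 = 0.3299.
Relativistic Doppler for wavelength: λ' = λ₀ · √((1 − β)/(1 + β)).
λ' = 742.1 × √(0.6701/1.3299) = 742.1 × 0.70985 ≈ 526.8 nm.

526.8 nm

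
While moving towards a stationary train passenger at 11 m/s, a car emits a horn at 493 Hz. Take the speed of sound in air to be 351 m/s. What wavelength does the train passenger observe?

With the source moving toward a stationary observer, f' = f · v/(v − v_s).
f' = 493 × 351/(351 − 11) ≈ 509 Hz.
λ' = v/f' = 351/508.95 ≈ 69.0 cm.

69.0 cm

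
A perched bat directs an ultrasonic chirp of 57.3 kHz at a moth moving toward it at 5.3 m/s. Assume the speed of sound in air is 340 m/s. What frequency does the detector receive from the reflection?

59.1 kHz

At the moth (a moving observer), f₁ = f₀ · (v + u)/v = 57.3 × 345.3/340 ≈ 58.2 kHz.
On reflection it acts as a source moving toward the stationary detector: f₂ = f₁ · v/(v − u) = 58.2 × 340/334.7 ≈ 59.1 kHz.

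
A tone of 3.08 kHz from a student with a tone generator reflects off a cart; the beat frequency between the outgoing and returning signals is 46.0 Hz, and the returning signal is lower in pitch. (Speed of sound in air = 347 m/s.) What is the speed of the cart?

2.61 m/s

Double Doppler shift off a moving reflector: f₂ = f₀ · (v + u)/(v − u) (u > 0 toward emitter).
Returning signal is lower, so f₂ = f₀ − Δf = 3080 − 46 = 3034 Hz.
Rearranging, u = v · (f₂ − f₀)/(f₂ + f₀) = 347 × -46/6114 ≈ -2.61 m/s.
So the cart is moving at 2.61 m/s away from the emitter.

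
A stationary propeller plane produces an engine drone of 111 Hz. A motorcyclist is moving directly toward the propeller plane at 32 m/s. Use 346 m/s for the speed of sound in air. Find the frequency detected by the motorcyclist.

Only the observer moves, toward the source, so f' = f · (v + v_o)/v.
f' = 111 × (346 + 32)/346 = 111 × 378/346 ≈ 121 Hz.

121 Hz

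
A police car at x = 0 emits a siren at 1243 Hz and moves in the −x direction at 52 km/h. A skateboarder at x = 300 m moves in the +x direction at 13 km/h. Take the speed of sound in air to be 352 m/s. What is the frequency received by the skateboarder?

52 km/h = 14.44 m/s; 13 km/h = 3.611 m/s.
The observer lies on the +x side, so the source is heading away from the observer and the observer is heading away from the source.
General Doppler shift: f' = f · (v − v_o)/(v + v_s).
f' = 1243 × (352 − 3.611)/(352 + 14.44) = 1243 × 348.39/366.44 ≈ 1182 Hz.

1182 Hz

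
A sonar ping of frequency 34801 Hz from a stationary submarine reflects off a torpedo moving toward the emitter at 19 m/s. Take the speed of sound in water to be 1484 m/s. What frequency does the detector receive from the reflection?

At the torpedo (a moving observer), f₁ = f₀ · (v + u)/v = 34801 × 1503/1484 ≈ 35247 Hz.
The reflection then acts as a moving source: f₂ = f₁ · v/(v − u) ≈ 35704 Hz.
Equivalently f₂ = f₀ · (v + u)/(v − u).

35704 Hz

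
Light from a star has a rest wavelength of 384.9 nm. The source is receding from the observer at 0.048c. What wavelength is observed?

Relativistic Doppler for wavelength: λ' = λ₀ · √((1 + β)/(1 − β)).
λ' = 384.9 × √(1.0480/0.9520) = 384.9 × 1.04921 ≈ 403.8 nm.

403.8 nm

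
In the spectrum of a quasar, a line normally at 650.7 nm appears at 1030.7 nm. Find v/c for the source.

0.430c

λ'/λ₀ = 1.5840 > 1 (redshift), so the source is receding.
λ'/λ₀ = √((1 + β)/(1 − β)) for a receding source ⇒ β = (r² − 1)/(r² + 1) with r = λ'/λ₀.
β = (2.5090 − 1)/(2.5090 + 1) ≈ 0.430.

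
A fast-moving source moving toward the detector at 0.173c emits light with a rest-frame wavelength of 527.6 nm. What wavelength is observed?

443.0 nm

Relativistic Doppler for wavelength: λ' = λ₀ · √((1 − β)/(1 + β)).
λ' = 527.6 × √(0.8270/1.1730) = 527.6 × 0.83966 ≈ 443.0 nm.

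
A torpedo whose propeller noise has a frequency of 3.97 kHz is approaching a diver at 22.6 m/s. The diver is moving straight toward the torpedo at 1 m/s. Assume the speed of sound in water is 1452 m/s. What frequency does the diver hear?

Both move, so f' = f · (v + v_o)/(v − v_s).
f' = 3.97 × (1452 + 1)/(1452 − 22.6) = 3.97 × 1453/1429.4 ≈ 4.04 kHz.

4.04 kHz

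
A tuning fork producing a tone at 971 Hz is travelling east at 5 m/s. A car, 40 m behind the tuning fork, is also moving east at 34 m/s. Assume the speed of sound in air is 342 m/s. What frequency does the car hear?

1052 Hz

The car is behind, so the tuning fork is moving away from it while the car is moving toward the tuning fork.
Both move, so f' = f · (v + v_o)/(v + v_s).
f' = 971 × (342 + 34)/(342 + 5) = 971 × 376/347 ≈ 1052 Hz.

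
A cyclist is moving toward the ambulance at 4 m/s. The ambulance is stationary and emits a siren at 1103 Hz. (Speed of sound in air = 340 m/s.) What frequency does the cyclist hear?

Only the observer moves, toward the source, so f' = f · (v + v_o)/v.
f' = 1103 × (340 + 4)/340 = 1103 × 344/340 ≈ 1116 Hz.

1116 Hz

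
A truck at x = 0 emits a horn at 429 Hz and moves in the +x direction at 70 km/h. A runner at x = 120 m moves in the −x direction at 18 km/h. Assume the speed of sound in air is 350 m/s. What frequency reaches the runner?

461 Hz

70 km/h = 19.44 m/s; 18 km/h = 5 m/s.
The observer lies on the +x side, so the source is heading toward the observer and the observer is heading toward the source.
With source approaching and observer approaching, f' = f · (v + v_o)/(v − v_s).
f' = 429 × (350 + 5)/(350 − 19.44) = 429 × 355/330.56 ≈ 461 Hz.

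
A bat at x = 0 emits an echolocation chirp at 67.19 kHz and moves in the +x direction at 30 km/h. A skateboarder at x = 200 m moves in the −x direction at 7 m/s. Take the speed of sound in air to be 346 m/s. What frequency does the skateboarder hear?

30 km/h = 8.333 m/s.
The observer lies on the +x side, so the source is heading toward the observer and the observer is heading toward the source.
General Doppler shift: f' = f · (v + v_o)/(v − v_s).
f' = 67.19 × (346 + 7)/(346 − 8.333) = 67.19 × 353/337.67 ≈ 70.2 kHz.

70.2 kHz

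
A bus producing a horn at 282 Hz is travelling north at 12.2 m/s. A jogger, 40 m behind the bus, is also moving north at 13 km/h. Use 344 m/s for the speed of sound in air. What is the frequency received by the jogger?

13 km/h = 3.611 m/s.
The jogger is behind, so the bus is moving away from it while the jogger is moving toward the bus.
General Doppler shift: f' = f · (v + v_o)/(v + v_s).
f' = 282 × (344 + 3.611)/(344 + 12.2) = 282 × 347.61/356.2 ≈ 275 Hz.

275 Hz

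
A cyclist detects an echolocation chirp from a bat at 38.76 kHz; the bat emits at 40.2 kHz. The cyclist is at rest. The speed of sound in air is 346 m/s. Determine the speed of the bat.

f' < f, so the bat is receding.
f' = f · v/(v + v_s) ⇒ v_s = v · |1 − f/f'|.
v_s = 346 × |1 − 40.2/38.76| = 346 × 0.03715 ≈ 12.9 m/s.

12.9 m/s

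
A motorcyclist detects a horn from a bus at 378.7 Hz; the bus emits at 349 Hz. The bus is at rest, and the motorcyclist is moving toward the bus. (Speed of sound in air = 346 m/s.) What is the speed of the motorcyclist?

29 m/s

f' = f · (v + v_o)/v ⇒ v_o = v · |f'/f − 1|.
v_o = 346 × |378.7/349 − 1| = 346 × 0.0851 ≈ 29 m/s.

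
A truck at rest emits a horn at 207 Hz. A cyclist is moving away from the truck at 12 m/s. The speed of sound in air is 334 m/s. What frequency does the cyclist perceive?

200 Hz

Moving observer, stationary source: f' = f · (v − v_o)/v.
f' = 207 × (334 − 12)/334 = 207 × 322/334 ≈ 200 Hz.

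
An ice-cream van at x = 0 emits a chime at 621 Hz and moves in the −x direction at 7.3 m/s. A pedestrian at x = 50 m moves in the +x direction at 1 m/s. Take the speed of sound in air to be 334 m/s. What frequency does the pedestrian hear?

The observer lies on the +x side, so the source is heading away from the observer and the observer is heading away from the source.
General Doppler shift: f' = f · (v − v_o)/(v + v_s).
f' = 621 × (334 − 1)/(334 + 7.3) = 621 × 333/341.3 ≈ 606 Hz.

606 Hz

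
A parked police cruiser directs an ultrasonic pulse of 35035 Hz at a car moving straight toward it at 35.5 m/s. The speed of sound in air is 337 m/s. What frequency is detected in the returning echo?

The car first receives the wave as a moving observer: f₁ = f₀ · (v + u)/v = 35035 × (337 + 35.5)/337 ≈ 38726 Hz.
The reflection then acts as a moving source: f₂ = f₁ · v/(v − u) ≈ 43285 Hz.
Equivalently f₂ = f₀ · (v + u)/(v − u).

43285 Hz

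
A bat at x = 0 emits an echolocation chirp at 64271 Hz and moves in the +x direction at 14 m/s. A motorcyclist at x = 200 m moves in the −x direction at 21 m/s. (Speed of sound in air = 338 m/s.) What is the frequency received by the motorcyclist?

71214 Hz

The observer lies on the +x side, so the source is heading toward the observer and the observer is heading toward the source.
With source approaching and observer approaching, f' = f · (v + v_o)/(v − v_s).
f' = 64271 × (338 + 21)/(338 − 14) = 64271 × 359/324 ≈ 71214 Hz.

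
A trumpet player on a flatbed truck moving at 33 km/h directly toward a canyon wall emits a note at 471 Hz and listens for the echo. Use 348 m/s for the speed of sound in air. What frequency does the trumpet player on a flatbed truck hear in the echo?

496 Hz

33 km/h = 9.167 m/s.
The canyon wall receives the sound from a moving source: f₁ = f₀ · v/(v − v_e) = 471 × 348/338.83 ≈ 484 Hz.
On the return leg the trumpet player on a flatbed truck is a moving observer: f₂ = f₁ · (v + v_e)/v = 484 × 357.17/348 ≈ 496 Hz.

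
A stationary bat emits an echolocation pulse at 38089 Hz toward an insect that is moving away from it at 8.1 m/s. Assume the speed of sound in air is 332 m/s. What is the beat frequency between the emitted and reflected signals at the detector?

1814 Hz

The insect first receives the wave as a moving observer: f₁ = f₀ · (v − u)/v = 38089 × (332 − 8.1)/332 ≈ 37160 Hz.
The reflection then acts as a moving source: f₂ = f₁ · v/(v + u) ≈ 36275 Hz.
Beat frequency: |f₂ − f₀| = 2u·f₀/(v + u) = 2 × 8.1 × 38089/340.1 ≈ 1814 Hz.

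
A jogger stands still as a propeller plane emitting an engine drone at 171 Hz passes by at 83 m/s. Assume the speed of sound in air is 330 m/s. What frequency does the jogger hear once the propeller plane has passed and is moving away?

Receding: f₂ = f · v/(v + v_s) = 171 × 330/413 ≈ 137 Hz.

137 Hz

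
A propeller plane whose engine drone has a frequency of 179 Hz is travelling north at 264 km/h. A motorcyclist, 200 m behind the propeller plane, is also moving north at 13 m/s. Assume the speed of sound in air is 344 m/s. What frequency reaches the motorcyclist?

153 Hz

264 km/h = 73.33 m/s.
The motorcyclist is behind, so the propeller plane is moving away from it while the motorcyclist is moving toward the propeller plane.
General Doppler shift: f' = f · (v + v_o)/(v + v_s).
f' = 179 × (344 + 13)/(344 + 73.33) = 179 × 357/417.33 ≈ 153 Hz.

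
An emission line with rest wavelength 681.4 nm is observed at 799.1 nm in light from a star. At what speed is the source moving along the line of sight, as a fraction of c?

λ'/λ₀ = 1.1727 > 1 (redshift), so the source is receding.
λ'/λ₀ = √((1 + β)/(1 − β)) for a receding source ⇒ β = (r² − 1)/(r² + 1) with r = λ'/λ₀.
β = (1.3753 − 1)/(1.3753 + 1) ≈ 0.158.

0.158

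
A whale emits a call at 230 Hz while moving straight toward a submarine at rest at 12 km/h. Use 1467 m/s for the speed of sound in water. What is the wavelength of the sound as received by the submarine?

12 km/h = 3.333 m/s.
Moving source, stationary observer: f' = f · v/(v − v_s) since the source is approaching.
f' = 230 × 1467/(1467 − 3.333) ≈ 231 Hz.
λ' = v/f' = 1467/230.524 ≈ 6.36 m.

6.36 m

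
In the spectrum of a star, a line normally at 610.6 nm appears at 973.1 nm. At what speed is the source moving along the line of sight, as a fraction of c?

0.435c

λ'/λ₀ = 1.5937 > 1 (redshift), so the source is receding.
λ'/λ₀ = √((1 + β)/(1 − β)) for a receding source ⇒ β = (r² − 1)/(r² + 1) with r = λ'/λ₀.
β = (2.5398 − 1)/(2.5398 + 1) ≈ 0.435.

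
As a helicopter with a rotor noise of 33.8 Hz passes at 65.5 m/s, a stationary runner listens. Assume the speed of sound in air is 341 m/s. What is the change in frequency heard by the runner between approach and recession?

13.5 Hz

Approaching: f₁ = f · v/(v − v_s) = 33.8 × 341/275.5 ≈ 41.8 Hz.
Receding: f₂ = f · v/(v + v_s) = 33.8 × 341/406.5 ≈ 28.4 Hz.
Drop: f₁ − f₂ = 2f·v·v_s/(v² − v_s²) = 2 × 33.8 × 341 × 65.5/(341² − 65.5²) ≈ 13.5 Hz.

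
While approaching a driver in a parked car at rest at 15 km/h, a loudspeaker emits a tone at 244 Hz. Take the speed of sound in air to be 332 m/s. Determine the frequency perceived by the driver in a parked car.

15 km/h = 4.167 m/s.
Moving source, stationary observer: f' = f · v/(v − v_s) since the source is approaching.
f' = 244 × 332/(332 − 4.167) = 244 × 332/327.8 ≈ 247 Hz.

247 Hz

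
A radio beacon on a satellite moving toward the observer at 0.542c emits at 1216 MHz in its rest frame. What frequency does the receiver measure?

2231.2 MHz

Relativistic Doppler for frequency: f' = f₀ · √((1 + β)/(1 − β)).
f' = 1216 × √(1.5420/0.4580) = 1216 × 1.83489 ≈ 2231.2 MHz.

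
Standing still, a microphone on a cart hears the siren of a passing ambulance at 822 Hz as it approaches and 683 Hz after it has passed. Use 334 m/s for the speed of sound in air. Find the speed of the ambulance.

31 m/s

f₁/f₂ = (v + v_s)/(v − v_s), so v_s = v · (f₁ − f₂)/(f₁ + f₂).
v_s = 334 × (822 − 683)/(822 + 683) = 334 × 139/1505 ≈ 31 m/s.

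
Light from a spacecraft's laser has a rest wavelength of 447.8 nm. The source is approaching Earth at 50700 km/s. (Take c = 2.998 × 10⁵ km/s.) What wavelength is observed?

377.5 nm

β = v/c = 50700/299800 = 0.1691.
Relativistic Doppler for wavelength: λ' = λ₀ · √((1 − β)/(1 + β)).
λ' = 447.8 × √(0.8309/1.1691) = 447.8 × 0.84303 ≈ 377.5 nm.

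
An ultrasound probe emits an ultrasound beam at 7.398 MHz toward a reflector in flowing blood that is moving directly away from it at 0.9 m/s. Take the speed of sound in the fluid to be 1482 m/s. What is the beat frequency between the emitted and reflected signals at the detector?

At the reflector in flowing blood (a moving observer), f₁ = f₀ · (v − u)/v = 7.398 × 1481.1/1482 ≈ 7.39351 MHz.
On reflection it acts as a source moving away from the stationary detector: f₂ = f₁ · v/(v + u) = 7.39351 × 1482/1482.9 ≈ 7.38902 MHz.
Beat frequency (with f₀ = 7398000 Hz): |f₂ − f₀| = 2u·f₀/(v + u) = 2 × 0.9 × 7398000/1482.9 ≈ 8980 Hz.

8980 Hz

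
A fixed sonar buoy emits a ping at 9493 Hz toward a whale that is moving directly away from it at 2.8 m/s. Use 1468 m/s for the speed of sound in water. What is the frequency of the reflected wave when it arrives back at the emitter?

At the whale (a moving observer), f₁ = f₀ · (v − u)/v = 9493 × 1465.2/1468 ≈ 9475 Hz.
The reflection then acts as a moving source: f₂ = f₁ · v/(v + u) ≈ 9457 Hz.

9457 Hz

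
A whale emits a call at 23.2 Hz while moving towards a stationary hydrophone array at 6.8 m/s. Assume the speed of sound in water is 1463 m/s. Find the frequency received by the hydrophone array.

23.3 Hz

Moving source, stationary observer: f' = f · v/(v − v_s) since the source is approaching.
f' = 23.2 × 1463/(1463 − 6.8) = 23.2 × 1463/1456 ≈ 23.3 Hz.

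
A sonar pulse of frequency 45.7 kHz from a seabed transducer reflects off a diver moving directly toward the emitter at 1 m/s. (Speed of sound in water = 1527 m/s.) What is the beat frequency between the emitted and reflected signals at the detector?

59.9 Hz

At the diver (a moving observer), f₁ = f₀ · (v + u)/v = 45.7 × 1528/1527 ≈ 45.7299 kHz.
On reflection it acts as a source moving toward the stationary detector: f₂ = f₁ · v/(v − u) = 45.7299 × 1527/1526 ≈ 45.7599 kHz.
Equivalently f₂ = f₀ · (v + u)/(v − u).
Beat frequency (with f₀ = 45700 Hz): |f₂ − f₀| = 2u·f₀/(v − u) = 2 × 1 × 45700/1526 ≈ 59.9 Hz.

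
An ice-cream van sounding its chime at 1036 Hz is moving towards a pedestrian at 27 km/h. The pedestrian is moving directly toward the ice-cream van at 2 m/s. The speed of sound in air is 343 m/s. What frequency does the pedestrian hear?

27 km/h = 7.5 m/s.
General Doppler shift: f' = f · (v + v_o)/(v − v_s).
f' = 1036 × (343 + 2)/(343 − 7.5) = 1036 × 345/335.5 ≈ 1065 Hz.

1065 Hz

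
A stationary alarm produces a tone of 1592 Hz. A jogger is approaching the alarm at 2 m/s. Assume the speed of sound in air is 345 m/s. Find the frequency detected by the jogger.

1601 Hz

Only the observer moves, toward the source, so f' = f · (v + v_o)/v.
f' = 1592 × (345 + 2)/345 = 1592 × 347/345 ≈ 1601 Hz.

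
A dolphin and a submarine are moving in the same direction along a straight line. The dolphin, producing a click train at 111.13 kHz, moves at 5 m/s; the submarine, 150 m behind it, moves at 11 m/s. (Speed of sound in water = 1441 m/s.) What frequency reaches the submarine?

111.6 kHz

The submarine is behind, so the dolphin is moving away from it while the submarine is moving toward the dolphin.
With source receding and observer approaching, f' = f · (v + v_o)/(v + v_s).
f' = 111.13 × (1441 + 11)/(1441 + 5) = 111.13 × 1452/1446 ≈ 111.6 kHz.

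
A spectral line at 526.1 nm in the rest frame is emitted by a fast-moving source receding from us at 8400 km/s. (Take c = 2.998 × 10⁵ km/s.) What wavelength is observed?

541.1 nm

β = v/c = 8400/299800 = 0.0280.
Relativistic Doppler for wavelength: λ' = λ₀ · √((1 + β)/(1 − β)).
λ' = 526.1 × √(1.0280/0.9720) = 526.1 × 1.02842 ≈ 541.1 nm.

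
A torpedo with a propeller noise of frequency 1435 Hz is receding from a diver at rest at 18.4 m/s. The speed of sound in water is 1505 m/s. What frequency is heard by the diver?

With the source moving away from a stationary observer, f' = f · v/(v + v_s).
f' = 1435 × 1505/(1505 + 18.4) = 1435 × 1505/1523 ≈ 1418 Hz.

1418 Hz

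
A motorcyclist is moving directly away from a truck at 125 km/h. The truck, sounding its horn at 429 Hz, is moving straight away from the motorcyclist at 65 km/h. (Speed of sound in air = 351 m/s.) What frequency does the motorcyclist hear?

65 km/h = 18.06 m/s; 125 km/h = 34.72 m/s.
With source receding and observer receding, f' = f · (v − v_o)/(v + v_s).
f' = 429 × (351 − 34.72)/(351 + 18.06) = 429 × 316.28/369.06 ≈ 368 Hz.

368 Hz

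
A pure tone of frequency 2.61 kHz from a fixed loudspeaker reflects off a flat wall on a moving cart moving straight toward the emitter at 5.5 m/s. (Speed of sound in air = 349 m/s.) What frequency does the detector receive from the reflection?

At the flat wall on a moving cart (a moving observer), f₁ = f₀ · (v + u)/v = 2.61 × 354.5/349 ≈ 2.65 kHz.
On reflection it acts as a source moving toward the stationary detector: f₂ = f₁ · v/(v − u) = 2.65 × 349/343.5 ≈ 2.69 kHz.
Equivalently f₂ = f₀ · (v + u)/(v − u).

2.69 kHz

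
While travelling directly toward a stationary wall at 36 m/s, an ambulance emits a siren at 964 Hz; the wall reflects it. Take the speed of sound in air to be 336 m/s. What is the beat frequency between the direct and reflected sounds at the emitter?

The wall receives the sound from a moving source: f₁ = f₀ · v/(v − v_e) = 964 × 336/300 ≈ 1080 Hz.
On the return leg the ambulance is a moving observer: f₂ = f₁ · (v + v_e)/v = 1080 × 372/336 ≈ 1195 Hz.
Beat against the emitted tone: |f₂ − f₀| = 2v_e·f₀/(v − v_e) = 2 × 36 × 964/300 ≈ 231 Hz.

231 Hz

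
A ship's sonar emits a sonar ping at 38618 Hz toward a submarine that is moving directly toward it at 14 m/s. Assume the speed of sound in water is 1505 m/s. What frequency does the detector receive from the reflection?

At the submarine (a moving observer), f₁ = f₀ · (v + u)/v = 38618 × 1519/1505 ≈ 38977 Hz.
The reflection then acts as a moving source: f₂ = f₁ · v/(v − u) ≈ 39343 Hz.
Equivalently f₂ = f₀ · (v + u)/(v − u).

39343 Hz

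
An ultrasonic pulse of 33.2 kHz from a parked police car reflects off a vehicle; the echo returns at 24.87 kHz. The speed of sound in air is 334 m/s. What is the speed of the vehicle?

48 m/s

Double Doppler shift off a moving reflector: f₂ = f₀ · (v + u)/(v − u) (u > 0 toward emitter).
Rearranging, u = v · (f₂ − f₀)/(f₂ + f₀) = 334 × -8.33/58.07 ≈ -48 m/s.
So the vehicle is moving at 48 m/s away from the emitter.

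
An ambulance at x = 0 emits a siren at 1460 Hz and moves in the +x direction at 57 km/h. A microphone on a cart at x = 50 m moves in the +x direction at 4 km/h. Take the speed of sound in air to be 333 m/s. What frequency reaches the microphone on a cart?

57 km/h = 15.83 m/s; 4 km/h = 1.111 m/s.
The observer lies on the +x side, so the source is heading toward the observer and the observer is heading away from the source.
Both move, so f' = f · (v − v_o)/(v − v_s).
f' = 1460 × (333 − 1.111)/(333 − 15.83) = 1460 × 331.89/317.17 ≈ 1528 Hz.

1528 Hz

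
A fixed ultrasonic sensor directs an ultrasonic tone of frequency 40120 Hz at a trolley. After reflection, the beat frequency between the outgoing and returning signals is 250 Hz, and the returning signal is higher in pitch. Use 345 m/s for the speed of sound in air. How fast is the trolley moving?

1.07 m/s

Double Doppler shift off a moving reflector: f₂ = f₀ · (v + u)/(v − u) (u > 0 toward emitter).
Returning signal is higher, so f₂ = f₀ + Δf = 40120 + 250 = 40370 Hz.
Rearranging, u = v · (f₂ − f₀)/(f₂ + f₀) = 345 × 250/80490 ≈ 1.07 m/s.
So the trolley is moving at 1.07 m/s toward the emitter.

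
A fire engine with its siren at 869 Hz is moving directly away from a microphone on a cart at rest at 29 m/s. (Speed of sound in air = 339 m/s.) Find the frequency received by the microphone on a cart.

Moving source, stationary observer: f' = f · v/(v + v_s) since the source is receding.
f' = 869 × 339/(339 + 29) = 869 × 339/368 ≈ 801 Hz.

801 Hz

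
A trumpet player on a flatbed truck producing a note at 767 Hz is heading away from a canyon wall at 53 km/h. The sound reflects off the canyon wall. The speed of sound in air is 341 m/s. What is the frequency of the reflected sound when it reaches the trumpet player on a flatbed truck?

704 Hz

53 km/h = 14.72 m/s.
The canyon wall receives the sound from a moving source: f₁ = f₀ · v/(v + v_e) = 767 × 341/355.72 ≈ 735 Hz.
On the return leg the trumpet player on a flatbed truck is a moving observer: f₂ = f₁ · (v − v_e)/v = 735 × 326.28/341 ≈ 704 Hz.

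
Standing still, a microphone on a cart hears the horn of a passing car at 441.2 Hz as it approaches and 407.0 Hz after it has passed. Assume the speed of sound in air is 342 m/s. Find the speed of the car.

f₁/f₂ = (v + v_s)/(v − v_s), so v_s = v · (f₁ − f₂)/(f₁ + f₂).
v_s = 342 × (441.2 − 407.0)/(441.2 + 407.0) = 342 × 34.2/848.2 ≈ 13.8 m/s.

13.8 m/s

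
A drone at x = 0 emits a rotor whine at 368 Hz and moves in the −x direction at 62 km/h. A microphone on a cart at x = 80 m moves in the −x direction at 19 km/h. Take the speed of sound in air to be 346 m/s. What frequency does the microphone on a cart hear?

62 km/h = 17.22 m/s; 19 km/h = 5.278 m/s.
The observer lies on the +x side, so the source is heading away from the observer and the observer is heading toward the source.
With source receding and observer approaching, f' = f · (v + v_o)/(v + v_s).
f' = 368 × (346 + 5.278)/(346 + 17.22) = 368 × 351.28/363.22 ≈ 356 Hz.

356 Hz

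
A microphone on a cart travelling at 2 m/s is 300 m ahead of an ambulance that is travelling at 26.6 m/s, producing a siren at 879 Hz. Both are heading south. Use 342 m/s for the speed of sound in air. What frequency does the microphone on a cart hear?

The microphone on a cart is ahead, so the ambulance is moving toward it while the microphone on a cart is moving away from the ambulance.
With source approaching and observer receding, f' = f · (v − v_o)/(v − v_s).
f' = 879 × (342 − 2)/(342 − 26.6) = 879 × 340/315.4 ≈ 948 Hz.

948 Hz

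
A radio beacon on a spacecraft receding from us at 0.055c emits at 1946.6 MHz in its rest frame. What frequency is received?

1842.3 MHz

Relativistic Doppler for frequency: f' = f₀ · √((1 − β)/(1 + β)).
f' = 1946.6 × √(0.9450/1.0550) = 1946.6 × 0.94643 ≈ 1842.3 MHz.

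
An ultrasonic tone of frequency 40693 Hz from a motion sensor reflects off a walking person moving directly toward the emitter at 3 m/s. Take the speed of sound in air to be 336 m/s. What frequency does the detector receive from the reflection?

At the walking person (a moving observer), f₁ = f₀ · (v + u)/v = 40693 × 339/336 ≈ 41056 Hz.
On reflection it acts as a source moving toward the stationary detector: f₂ = f₁ · v/(v − u) = 41056 × 336/333 ≈ 41426 Hz.
Equivalently f₂ = f₀ · (v + u)/(v − u).

41426 Hz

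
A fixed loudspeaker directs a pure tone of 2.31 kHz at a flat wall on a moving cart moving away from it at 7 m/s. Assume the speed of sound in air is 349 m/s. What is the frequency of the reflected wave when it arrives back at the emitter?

At the flat wall on a moving cart (a moving observer), f₁ = f₀ · (v − u)/v = 2.31 × 342/349 ≈ 2.26 kHz.
The reflection then acts as a moving source: f₂ = f₁ · v/(v + u) ≈ 2.22 kHz.
Equivalently f₂ = f₀ · (v − u)/(v + u).

2.22 kHz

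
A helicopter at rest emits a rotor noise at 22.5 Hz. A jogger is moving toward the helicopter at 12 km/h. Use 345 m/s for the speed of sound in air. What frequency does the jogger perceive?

22.7 Hz

12 km/h = 3.333 m/s.
Moving observer, stationary source: f' = f · (v + v_o)/v.
f' = 22.5 × (345 + 3.333)/345 = 22.5 × 348.33/345 ≈ 22.7 Hz.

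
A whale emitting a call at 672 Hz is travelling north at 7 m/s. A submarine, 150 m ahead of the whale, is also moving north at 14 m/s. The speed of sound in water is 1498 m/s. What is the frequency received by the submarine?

669 Hz

The submarine is ahead, so the whale is moving toward it while the submarine is moving away from the whale.
With source approaching and observer receding, f' = f · (v − v_o)/(v − v_s).
f' = 672 × (1498 − 14)/(1498 − 7) = 672 × 1484/1491 ≈ 669 Hz.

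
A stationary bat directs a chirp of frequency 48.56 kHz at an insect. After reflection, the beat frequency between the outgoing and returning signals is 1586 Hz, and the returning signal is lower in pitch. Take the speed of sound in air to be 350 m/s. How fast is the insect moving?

Double Doppler shift off a moving reflector: f₂ = f₀ · (v + u)/(v − u) (u > 0 toward emitter).
Returning signal is lower, so f₂ = f₀ − Δf = 48560 − 1586 = 46974 Hz.
Rearranging, u = v · (f₂ − f₀)/(f₂ + f₀) = 350 × -1586/95534 ≈ -5.8 m/s.
So the insect is moving at 5.8 m/s away from the emitter.

5.8 m/s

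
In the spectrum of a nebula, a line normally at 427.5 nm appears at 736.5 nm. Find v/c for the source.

λ'/λ₀ = 1.7228 > 1 (redshift), so the source is receding.
λ'/λ₀ = √((1 + β)/(1 − β)) for a receding source ⇒ β = (r² − 1)/(r² + 1) with r = λ'/λ₀.
β = (2.9681 − 1)/(2.9681 + 1) ≈ 0.496.

0.496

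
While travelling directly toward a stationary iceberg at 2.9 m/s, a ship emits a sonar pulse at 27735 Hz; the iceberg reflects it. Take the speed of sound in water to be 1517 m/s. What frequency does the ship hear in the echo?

The iceberg receives the sound from a moving source: f₁ = f₀ · v/(v − v_e) = 27735 × 1517/1514.1 ≈ 27788 Hz.
On the return leg the ship is a moving observer: f₂ = f₁ · (v + v_e)/v = 27788 × 1519.9/1517 ≈ 27841 Hz.
Equivalently f₂ = f₀ · (v + v_e)/(v − v_e).

27841 Hz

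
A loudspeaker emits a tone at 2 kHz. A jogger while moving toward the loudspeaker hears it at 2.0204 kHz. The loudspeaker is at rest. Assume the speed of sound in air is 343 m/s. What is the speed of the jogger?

f' = f · (v + v_o)/v ⇒ v_o = v · |f'/f − 1|.
v_o = 343 × |2.0204/2 − 1| = 343 × 0.0102 ≈ 3.5 m/s.

3.5 m/s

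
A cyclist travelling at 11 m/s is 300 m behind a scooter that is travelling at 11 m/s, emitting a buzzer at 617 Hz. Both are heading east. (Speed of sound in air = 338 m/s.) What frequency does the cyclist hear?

The cyclist is behind, so the scooter is moving away from it while the cyclist is moving toward the scooter.
Both move, so f' = f · (v + v_o)/(v + v_s).
f' = 617 × (338 + 11)/(338 + 11) = 617 × 349/349 ≈ 617 Hz.

617 Hz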